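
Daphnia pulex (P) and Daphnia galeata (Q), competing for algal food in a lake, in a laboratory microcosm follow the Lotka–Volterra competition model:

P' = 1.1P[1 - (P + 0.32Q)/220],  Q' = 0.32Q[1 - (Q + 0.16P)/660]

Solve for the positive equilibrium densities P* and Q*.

Setting both brackets to zero gives the nullclines P + 0.32Q = 220 and 0.16P + Q = 660.
Substituting Q = 660 - 0.16P into the first: P(1 - 0.32·0.16) = 220 - 0.32·660.
So P* = 8.8/0.949 = 9.27, and then Q* = 660 - 0.16·9.27 = 659.

P* ≈ 9.27, Q* ≈ 659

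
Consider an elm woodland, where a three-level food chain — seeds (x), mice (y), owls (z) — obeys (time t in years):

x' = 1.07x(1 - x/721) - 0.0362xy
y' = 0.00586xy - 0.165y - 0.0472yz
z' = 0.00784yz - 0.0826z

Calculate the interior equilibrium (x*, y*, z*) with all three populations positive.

x* ≈ 464, y* ≈ 10.5, z* ≈ 54.1

From dz/dt = 0: 0.00784y* = 0.0826, so y* = 10.5.
From dx/dt = 0: 1.07(1 - x*/721) = 0.0362·10.5, giving x* = 721·(1 - 0.356) = 464.
From dy/dt = 0: 0.00586·464 - 0.165 = 0.0472z*, so z* = 2.55/0.0472 = 54.1.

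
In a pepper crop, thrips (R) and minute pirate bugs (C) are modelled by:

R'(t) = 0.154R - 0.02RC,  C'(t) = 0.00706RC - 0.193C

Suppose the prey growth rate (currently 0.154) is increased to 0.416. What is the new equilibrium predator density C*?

C* ≈ 20.8

At the interior fixed point, setting dR/dt = 0 with R > 0 fixes C* = (prey growth rate)/(RC coefficient) — independent of the other coefficients.
With the change, C* = 0.416/0.02 = 20.8; it rises from 7.7.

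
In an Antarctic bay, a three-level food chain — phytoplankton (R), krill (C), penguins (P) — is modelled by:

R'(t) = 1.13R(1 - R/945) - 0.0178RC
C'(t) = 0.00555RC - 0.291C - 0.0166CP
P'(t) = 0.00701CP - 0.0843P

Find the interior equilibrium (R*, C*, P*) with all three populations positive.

R* ≈ 766, C* ≈ 12, P* ≈ 239

From dP/dt = 0: 0.00701C* = 0.0843, so C* = 12.
From dR/dt = 0: 1.13(1 - R*/945) = 0.0178·12, giving R* = 945·(1 - 0.189) = 766.
From dC/dt = 0: 0.00555·766 - 0.291 = 0.0166P*, so P* = 3.96/0.0166 = 239.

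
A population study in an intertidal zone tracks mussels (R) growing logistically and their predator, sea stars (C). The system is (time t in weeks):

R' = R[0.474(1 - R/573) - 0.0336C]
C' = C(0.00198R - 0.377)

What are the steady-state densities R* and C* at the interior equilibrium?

R* ≈ 190, C* ≈ 9.42

From dC/dt = 0 with C > 0: 0.00198R* = 0.377, so R* = 190.
Substitute into dR/dt = 0: 0.474(1 - 190/573) = 0.0336C*.
The bracket is 0.668, giving C* = 0.316/0.0336 = 9.42.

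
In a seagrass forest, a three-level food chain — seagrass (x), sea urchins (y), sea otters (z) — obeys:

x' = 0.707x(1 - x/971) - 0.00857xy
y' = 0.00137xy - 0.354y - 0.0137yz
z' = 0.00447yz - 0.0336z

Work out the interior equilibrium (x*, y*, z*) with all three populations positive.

x* ≈ 883, y* ≈ 7.52, z* ≈ 62.4

From dz/dt = 0: 0.00447y* = 0.0336, so y* = 7.52.
From dx/dt = 0: 0.707(1 - x*/971) = 0.00857·7.52, giving x* = 971·(1 - 0.0911) = 883.
From dy/dt = 0: 0.00137·883 - 0.354 = 0.0137z*, so z* = 0.855/0.0137 = 62.4.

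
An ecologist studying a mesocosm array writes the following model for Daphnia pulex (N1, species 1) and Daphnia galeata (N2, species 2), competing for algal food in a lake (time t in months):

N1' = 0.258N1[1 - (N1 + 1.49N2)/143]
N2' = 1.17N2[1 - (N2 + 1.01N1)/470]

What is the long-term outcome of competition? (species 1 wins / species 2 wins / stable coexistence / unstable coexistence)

species 2 excludes species 1

Compare the nullcline intercepts: K1/α12 = 143/1.49 = 96 < K2 = 470; K2/α21 = 470/1.01 = 465 > K1 = 143.
Since the inequalities point opposite ways, species 2 can invade but species 1 cannot.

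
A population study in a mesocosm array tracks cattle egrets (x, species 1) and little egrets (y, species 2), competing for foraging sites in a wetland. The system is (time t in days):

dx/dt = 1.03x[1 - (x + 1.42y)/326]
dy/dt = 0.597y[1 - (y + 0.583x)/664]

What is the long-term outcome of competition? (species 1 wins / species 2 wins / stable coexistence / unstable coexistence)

Compare the nullcline intercepts: K1/α12 = 326/1.42 = 230 < K2 = 664; K2/α21 = 664/0.583 = 1140 > K1 = 326.
Since the inequalities point opposite ways, species 2 can invade but species 1 cannot.

species 2 excludes species 1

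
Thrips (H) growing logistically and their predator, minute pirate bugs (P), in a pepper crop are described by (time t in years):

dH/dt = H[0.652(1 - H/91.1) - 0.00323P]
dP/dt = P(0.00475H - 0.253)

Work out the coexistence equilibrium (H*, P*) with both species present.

From dP/dt = 0 with P > 0: 0.00475H* = 0.253, so H* = 53.3.
Substitute into dH/dt = 0: 0.652(1 - 53.3/91.1) = 0.00323P*.
The bracket is 0.415, giving P* = 0.271/0.00323 = 83.8.

H* ≈ 53.3, P* ≈ 83.8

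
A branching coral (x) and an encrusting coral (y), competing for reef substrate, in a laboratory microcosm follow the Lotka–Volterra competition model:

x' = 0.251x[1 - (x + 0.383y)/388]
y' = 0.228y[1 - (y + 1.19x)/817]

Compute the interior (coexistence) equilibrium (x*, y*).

x* ≈ 138, y* ≈ 653

Setting both brackets to zero gives the nullclines x + 0.383y = 388 and 1.19x + y = 817.
Substituting y = 817 - 1.19x into the first: x(1 - 0.383·1.19) = 388 - 0.383·817.
So x* = 75.1/0.544 = 138, and then y* = 817 - 1.19·138 = 653.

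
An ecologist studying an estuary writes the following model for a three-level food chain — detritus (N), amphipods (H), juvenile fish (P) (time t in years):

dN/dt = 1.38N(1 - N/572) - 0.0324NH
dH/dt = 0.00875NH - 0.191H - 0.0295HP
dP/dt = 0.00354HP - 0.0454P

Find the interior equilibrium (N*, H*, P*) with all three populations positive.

From dP/dt = 0: 0.00354H* = 0.0454, so H* = 12.8.
From dN/dt = 0: 1.38(1 - N*/572) = 0.0324·12.8, giving N* = 572·(1 - 0.301) = 400.
From dH/dt = 0: 0.00875·400 - 0.191 = 0.0295P*, so P* = 3.31/0.0295 = 112.

N* ≈ 400, H* ≈ 12.8, P* ≈ 112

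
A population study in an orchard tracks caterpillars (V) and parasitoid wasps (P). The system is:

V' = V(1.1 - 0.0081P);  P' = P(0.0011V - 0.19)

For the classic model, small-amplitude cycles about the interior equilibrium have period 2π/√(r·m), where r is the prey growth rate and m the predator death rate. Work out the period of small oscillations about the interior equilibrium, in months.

Here r = 1.1 and m = 0.19, so r·m = 0.209.
ω = √0.209 = 0.457 per month, hence T = 2π/ω ≈ 13.7 months.

T ≈ 13.7 months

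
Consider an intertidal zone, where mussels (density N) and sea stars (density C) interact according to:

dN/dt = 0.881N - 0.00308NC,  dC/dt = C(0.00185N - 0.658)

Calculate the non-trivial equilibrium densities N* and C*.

Set dC/dt = 0 with C > 0: 0.00185N - 0.658 = 0, so N* = 0.658/0.00185 = 356.
Set dN/dt = 0 with N > 0: 0.881 - 0.00308C = 0, so C* = 0.881/0.00308 = 286.

N* ≈ 356, C* ≈ 286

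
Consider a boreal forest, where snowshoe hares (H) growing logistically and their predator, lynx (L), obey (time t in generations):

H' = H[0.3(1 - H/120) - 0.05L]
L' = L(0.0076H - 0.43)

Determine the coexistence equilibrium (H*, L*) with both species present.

H* ≈ 56.6, L* ≈ 3.17

From dL/dt = 0 with L > 0: 0.0076H* = 0.43, so H* = 56.6.
Substitute into dH/dt = 0: 0.3(1 - 56.6/120) = 0.05L*.
The bracket is 0.529, giving L* = 0.159/0.05 = 3.17.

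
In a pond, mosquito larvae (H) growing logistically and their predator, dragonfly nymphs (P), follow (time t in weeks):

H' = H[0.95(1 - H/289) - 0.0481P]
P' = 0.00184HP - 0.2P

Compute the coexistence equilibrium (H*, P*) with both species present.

H* ≈ 109, P* ≈ 12.3

From dP/dt = 0 with P > 0: 0.00184H* = 0.2, so H* = 109.
Substitute into dH/dt = 0: 0.95(1 - 109/289) = 0.0481P*.
The bracket is 0.624, giving P* = 0.593/0.0481 = 12.3.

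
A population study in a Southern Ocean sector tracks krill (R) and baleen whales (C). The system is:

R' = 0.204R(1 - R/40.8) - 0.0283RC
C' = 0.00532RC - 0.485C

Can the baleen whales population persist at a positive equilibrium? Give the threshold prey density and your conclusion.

Threshold R = 91.2; K < 91.2, so no, the predator goes extinct.

The predator equation gives dC/dt > 0 only when R > 0.485/0.00532 = 91.2.
Without the predator, R → K = 40.8. Since 40.8 < 91.2, the predator cannot invade.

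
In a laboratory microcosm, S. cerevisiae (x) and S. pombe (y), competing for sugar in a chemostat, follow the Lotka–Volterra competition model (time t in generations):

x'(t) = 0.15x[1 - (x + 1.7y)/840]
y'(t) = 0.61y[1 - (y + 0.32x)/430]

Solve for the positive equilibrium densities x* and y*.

Setting both brackets to zero gives the nullclines x + 1.7y = 840 and 0.32x + y = 430.
Substituting y = 430 - 0.32x into the first: x(1 - 1.7·0.32) = 840 - 1.7·430.
So x* = 109/0.456 = 239, and then y* = 430 - 0.32·239 = 354.

x* ≈ 239, y* ≈ 354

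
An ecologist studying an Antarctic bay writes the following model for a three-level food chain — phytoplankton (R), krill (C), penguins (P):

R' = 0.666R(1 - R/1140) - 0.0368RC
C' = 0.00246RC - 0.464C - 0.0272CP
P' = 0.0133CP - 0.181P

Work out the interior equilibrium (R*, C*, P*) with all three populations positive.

R* ≈ 283, C* ≈ 13.6, P* ≈ 8.51

From dP/dt = 0: 0.0133C* = 0.181, so C* = 13.6.
From dR/dt = 0: 0.666(1 - R*/1140) = 0.0368·13.6, giving R* = 1140·(1 - 0.752) = 283.
From dC/dt = 0: 0.00246·283 - 0.464 = 0.0272P*, so P* = 0.232/0.0272 = 8.51.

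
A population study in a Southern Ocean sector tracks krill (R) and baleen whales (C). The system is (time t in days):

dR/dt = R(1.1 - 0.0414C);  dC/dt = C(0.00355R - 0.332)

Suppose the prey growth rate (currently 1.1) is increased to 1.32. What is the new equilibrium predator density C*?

C* ≈ 31.9

At the interior fixed point, setting dR/dt = 0 with R > 0 fixes C* = (prey growth rate)/(RC coefficient) — independent of the other coefficients.
With the change, C* = 1.32/0.0414 = 31.9; it rises from 26.6.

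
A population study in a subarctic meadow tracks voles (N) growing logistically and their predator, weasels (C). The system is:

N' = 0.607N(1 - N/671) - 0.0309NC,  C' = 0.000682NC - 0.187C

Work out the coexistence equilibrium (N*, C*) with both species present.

From dC/dt = 0 with C > 0: 0.000682N* = 0.187, so N* = 274.
Substitute into dN/dt = 0: 0.607(1 - 274/671) = 0.0309C*.
The bracket is 0.591, giving C* = 0.359/0.0309 = 11.6.

N* ≈ 274, C* ≈ 11.6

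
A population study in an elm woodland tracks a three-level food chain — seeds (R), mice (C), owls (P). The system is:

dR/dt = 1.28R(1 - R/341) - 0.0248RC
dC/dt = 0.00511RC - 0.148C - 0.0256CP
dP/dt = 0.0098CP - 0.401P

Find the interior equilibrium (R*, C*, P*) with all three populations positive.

R* ≈ 70.7, C* ≈ 40.9, P* ≈ 8.32

From dP/dt = 0: 0.0098C* = 0.401, so C* = 40.9.
From dR/dt = 0: 1.28(1 - R*/341) = 0.0248·40.9, giving R* = 341·(1 - 0.793) = 70.7.
From dC/dt = 0: 0.00511·70.7 - 0.148 = 0.0256P*, so P* = 0.213/0.0256 = 8.32.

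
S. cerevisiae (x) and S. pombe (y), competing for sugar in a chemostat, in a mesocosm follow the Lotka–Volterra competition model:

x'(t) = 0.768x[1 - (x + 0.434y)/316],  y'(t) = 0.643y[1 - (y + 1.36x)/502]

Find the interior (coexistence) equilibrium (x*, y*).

x* ≈ 239, y* ≈ 176

Setting both brackets to zero gives the nullclines x + 0.434y = 316 and 1.36x + y = 502.
Substituting y = 502 - 1.36x into the first: x(1 - 0.434·1.36) = 316 - 0.434·502.
So x* = 98.1/0.41 = 239, and then y* = 502 - 1.36·239 = 176.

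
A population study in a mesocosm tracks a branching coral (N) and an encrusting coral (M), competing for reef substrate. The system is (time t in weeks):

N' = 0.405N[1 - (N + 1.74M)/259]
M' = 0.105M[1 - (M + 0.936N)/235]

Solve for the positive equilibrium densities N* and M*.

N* ≈ 238, M* ≈ 11.8

Setting both brackets to zero gives the nullclines N + 1.74M = 259 and 0.936N + M = 235.
Substituting M = 235 - 0.936N into the first: N(1 - 1.74·0.936) = 259 - 1.74·235.
So N* = -150/-0.629 = 238, and then M* = 235 - 0.936·238 = 11.8.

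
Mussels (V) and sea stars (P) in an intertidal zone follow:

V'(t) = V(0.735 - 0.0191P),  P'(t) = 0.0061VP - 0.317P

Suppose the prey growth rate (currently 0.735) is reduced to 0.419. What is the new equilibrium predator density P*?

At the interior fixed point, setting dV/dt = 0 with V > 0 fixes P* = (prey growth rate)/(VP coefficient) — independent of the other coefficients.
With the change, P* = 0.419/0.0191 = 21.9; it falls from 38.5.

P* ≈ 21.9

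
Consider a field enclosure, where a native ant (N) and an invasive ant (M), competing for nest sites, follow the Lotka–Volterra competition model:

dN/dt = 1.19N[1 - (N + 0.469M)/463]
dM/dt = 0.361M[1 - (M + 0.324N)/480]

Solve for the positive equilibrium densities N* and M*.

N* ≈ 281, M* ≈ 389

Setting both brackets to zero gives the nullclines N + 0.469M = 463 and 0.324N + M = 480.
Substituting M = 480 - 0.324N into the first: N(1 - 0.469·0.324) = 463 - 0.469·480.
So N* = 238/0.848 = 281, and then M* = 480 - 0.324·281 = 389.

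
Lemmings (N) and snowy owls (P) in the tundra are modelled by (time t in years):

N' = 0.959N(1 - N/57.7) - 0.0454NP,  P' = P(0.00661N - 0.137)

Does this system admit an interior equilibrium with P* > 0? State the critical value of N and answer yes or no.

The predator equation gives dP/dt > 0 only when N > 0.137/0.00661 = 20.7.
Without the predator, N → K = 57.7. Since 57.7 > 20.7, the predator can invade and persist.

Threshold N = 20.7; K > 20.7, so yes, the predator persists.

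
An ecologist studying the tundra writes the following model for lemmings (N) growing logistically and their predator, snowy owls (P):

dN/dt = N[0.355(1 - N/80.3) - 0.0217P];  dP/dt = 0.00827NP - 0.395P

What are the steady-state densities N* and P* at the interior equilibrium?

N* ≈ 47.8, P* ≈ 6.63

From dP/dt = 0 with P > 0: 0.00827N* = 0.395, so N* = 47.8.
Substitute into dN/dt = 0: 0.355(1 - 47.8/80.3) = 0.0217P*.
The bracket is 0.405, giving P* = 0.144/0.0217 = 6.63.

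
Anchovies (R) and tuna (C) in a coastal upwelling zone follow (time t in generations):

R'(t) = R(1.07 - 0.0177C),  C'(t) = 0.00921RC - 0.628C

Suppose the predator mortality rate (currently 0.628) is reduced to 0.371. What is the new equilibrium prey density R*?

R* ≈ 40.3

At the interior fixed point, setting dC/dt = 0 with C > 0 fixes R* = (predator death rate)/(RC coefficient) — independent of the other coefficients.
With the change, R* = 0.371/0.00921 = 40.3; it falls from 68.2.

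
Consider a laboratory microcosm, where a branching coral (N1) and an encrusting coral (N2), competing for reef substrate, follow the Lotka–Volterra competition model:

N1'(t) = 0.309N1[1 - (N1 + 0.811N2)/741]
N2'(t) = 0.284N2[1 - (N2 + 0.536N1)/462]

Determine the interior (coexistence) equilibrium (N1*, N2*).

Setting both brackets to zero gives the nullclines N1 + 0.811N2 = 741 and 0.536N1 + N2 = 462.
Substituting N2 = 462 - 0.536N1 into the first: N1(1 - 0.811·0.536) = 741 - 0.811·462.
So N1* = 366/0.565 = 648, and then N2* = 462 - 0.536·648 = 115.

N1* ≈ 648, N2* ≈ 115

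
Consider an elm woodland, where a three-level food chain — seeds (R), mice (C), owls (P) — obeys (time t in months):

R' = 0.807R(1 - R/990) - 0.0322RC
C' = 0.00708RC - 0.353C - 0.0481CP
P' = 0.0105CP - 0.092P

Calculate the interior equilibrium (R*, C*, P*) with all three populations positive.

From dP/dt = 0: 0.0105C* = 0.092, so C* = 8.76.
From dR/dt = 0: 0.807(1 - R*/990) = 0.0322·8.76, giving R* = 990·(1 - 0.35) = 644.
From dC/dt = 0: 0.00708·644 - 0.353 = 0.0481P*, so P* = 4.21/0.0481 = 87.4.

R* ≈ 644, C* ≈ 8.76, P* ≈ 87.4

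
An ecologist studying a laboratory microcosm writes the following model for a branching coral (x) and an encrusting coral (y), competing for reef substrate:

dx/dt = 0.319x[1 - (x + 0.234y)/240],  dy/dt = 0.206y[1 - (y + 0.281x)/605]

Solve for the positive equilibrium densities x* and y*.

Setting both brackets to zero gives the nullclines x + 0.234y = 240 and 0.281x + y = 605.
Substituting y = 605 - 0.281x into the first: x(1 - 0.234·0.281) = 240 - 0.234·605.
So x* = 98.4/0.934 = 105, and then y* = 605 - 0.281·105 = 575.

x* ≈ 105, y* ≈ 575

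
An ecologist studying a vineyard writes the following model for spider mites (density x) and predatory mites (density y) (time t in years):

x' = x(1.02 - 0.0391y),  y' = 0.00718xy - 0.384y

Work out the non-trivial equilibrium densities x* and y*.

x* ≈ 53.5, y* ≈ 26.1

Set dy/dt = 0 with y > 0: 0.00718x - 0.384 = 0, so x* = 0.384/0.00718 = 53.5.
Set dx/dt = 0 with x > 0: 1.02 - 0.0391y = 0, so y* = 1.02/0.0391 = 26.1.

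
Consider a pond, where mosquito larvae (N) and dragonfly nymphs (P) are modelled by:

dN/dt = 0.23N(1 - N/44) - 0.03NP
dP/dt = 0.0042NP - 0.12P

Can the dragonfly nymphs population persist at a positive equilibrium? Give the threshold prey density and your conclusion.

The predator equation gives dP/dt > 0 only when N > 0.12/0.0042 = 28.6.
Without the predator, N → K = 44. Since 44 > 28.6, the predator can invade and persist.

Threshold N = 28.6; K > 28.6, so yes, the predator persists.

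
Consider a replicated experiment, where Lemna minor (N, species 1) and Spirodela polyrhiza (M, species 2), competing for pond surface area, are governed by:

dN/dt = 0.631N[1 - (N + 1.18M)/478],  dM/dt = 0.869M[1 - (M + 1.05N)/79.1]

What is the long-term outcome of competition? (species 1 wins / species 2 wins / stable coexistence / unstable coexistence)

Compare the nullcline intercepts: K1/α12 = 478/1.18 = 405 > K2 = 79.1; K2/α21 = 79.1/1.05 = 75.3 < K1 = 478.
Since the inequalities point opposite ways, species 1 can invade but species 2 cannot.

species 1 excludes species 2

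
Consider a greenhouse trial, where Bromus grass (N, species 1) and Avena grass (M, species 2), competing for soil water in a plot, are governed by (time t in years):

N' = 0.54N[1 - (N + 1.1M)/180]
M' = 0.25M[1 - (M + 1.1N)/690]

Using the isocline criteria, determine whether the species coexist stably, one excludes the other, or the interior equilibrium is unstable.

Compare the nullcline intercepts: K1/α12 = 180/1.1 = 164 < K2 = 690; K2/α21 = 690/1.1 = 627 > K1 = 180.
Since the inequalities point opposite ways, species 2 can invade but species 1 cannot.

species 2 excludes species 1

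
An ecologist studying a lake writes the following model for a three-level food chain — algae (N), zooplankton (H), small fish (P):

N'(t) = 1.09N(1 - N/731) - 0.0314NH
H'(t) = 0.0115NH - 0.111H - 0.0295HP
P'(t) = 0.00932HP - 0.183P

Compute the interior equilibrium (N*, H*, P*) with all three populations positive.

From dP/dt = 0: 0.00932H* = 0.183, so H* = 19.6.
From dN/dt = 0: 1.09(1 - N*/731) = 0.0314·19.6, giving N* = 731·(1 - 0.566) = 318.
From dH/dt = 0: 0.0115·318 - 0.111 = 0.0295P*, so P* = 3.54/0.0295 = 120.

N* ≈ 318, H* ≈ 19.6, P* ≈ 120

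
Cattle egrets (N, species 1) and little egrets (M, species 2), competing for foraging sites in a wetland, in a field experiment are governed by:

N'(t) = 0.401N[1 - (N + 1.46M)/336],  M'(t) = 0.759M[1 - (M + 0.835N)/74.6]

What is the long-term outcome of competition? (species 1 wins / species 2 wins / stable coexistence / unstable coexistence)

species 1 excludes species 2

Compare the nullcline intercepts: K1/α12 = 336/1.46 = 230 > K2 = 74.6; K2/α21 = 74.6/0.835 = 89.3 < K1 = 336.
Since the inequalities point opposite ways, species 1 can invade but species 2 cannot.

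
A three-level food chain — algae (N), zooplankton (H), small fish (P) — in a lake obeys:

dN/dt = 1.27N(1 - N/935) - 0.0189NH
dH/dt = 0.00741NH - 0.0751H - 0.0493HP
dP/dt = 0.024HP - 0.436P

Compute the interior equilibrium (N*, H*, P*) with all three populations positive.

From dP/dt = 0: 0.024H* = 0.436, so H* = 18.2.
From dN/dt = 0: 1.27(1 - N*/935) = 0.0189·18.2, giving N* = 935·(1 - 0.27) = 682.
From dH/dt = 0: 0.00741·682 - 0.0751 = 0.0493P*, so P* = 4.98/0.0493 = 101.

N* ≈ 682, H* ≈ 18.2, P* ≈ 101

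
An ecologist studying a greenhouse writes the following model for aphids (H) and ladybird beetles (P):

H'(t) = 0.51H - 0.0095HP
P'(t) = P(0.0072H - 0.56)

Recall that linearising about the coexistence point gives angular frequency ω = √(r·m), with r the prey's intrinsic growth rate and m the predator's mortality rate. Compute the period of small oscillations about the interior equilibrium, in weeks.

T ≈ 11.8 weeks

Here r = 0.51 and m = 0.56, so r·m = 0.286.
ω = √0.286 = 0.534 per week, hence T = 2π/ω ≈ 11.8 weeks.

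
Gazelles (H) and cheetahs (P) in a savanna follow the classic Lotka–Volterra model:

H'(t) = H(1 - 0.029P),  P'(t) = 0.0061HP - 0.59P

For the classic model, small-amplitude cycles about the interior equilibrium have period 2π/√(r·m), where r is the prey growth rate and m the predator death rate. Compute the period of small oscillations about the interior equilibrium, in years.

T ≈ 8.18 years

Here r = 1 and m = 0.59, so r·m = 0.59.
ω = √0.59 = 0.768 per year, hence T = 2π/ω ≈ 8.18 years.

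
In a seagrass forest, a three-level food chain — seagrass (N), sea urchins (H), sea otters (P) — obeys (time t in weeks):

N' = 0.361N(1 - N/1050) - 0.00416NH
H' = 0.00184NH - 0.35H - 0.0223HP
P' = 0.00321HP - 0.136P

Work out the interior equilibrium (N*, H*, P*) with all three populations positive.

From dP/dt = 0: 0.00321H* = 0.136, so H* = 42.4.
From dN/dt = 0: 0.361(1 - N*/1050) = 0.00416·42.4, giving N* = 1050·(1 - 0.488) = 537.
From dH/dt = 0: 0.00184·537 - 0.35 = 0.0223P*, so P* = 0.639/0.0223 = 28.6.

N* ≈ 537, H* ≈ 42.4, P* ≈ 28.6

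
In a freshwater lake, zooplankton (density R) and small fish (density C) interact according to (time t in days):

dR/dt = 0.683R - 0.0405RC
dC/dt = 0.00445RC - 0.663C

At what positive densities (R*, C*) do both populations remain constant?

Set dC/dt = 0 with C > 0: 0.00445R - 0.663 = 0, so R* = 0.663/0.00445 = 149.
Set dR/dt = 0 with R > 0: 0.683 - 0.0405C = 0, so C* = 0.683/0.0405 = 16.9.

R* ≈ 149, C* ≈ 16.9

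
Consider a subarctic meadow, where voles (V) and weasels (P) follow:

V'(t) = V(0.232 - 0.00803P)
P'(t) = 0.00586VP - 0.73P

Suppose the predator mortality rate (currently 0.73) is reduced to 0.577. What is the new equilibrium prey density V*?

At the interior fixed point, setting dP/dt = 0 with P > 0 fixes V* = (predator death rate)/(VP coefficient) — independent of the other coefficients.
With the change, V* = 0.577/0.00586 = 98.5; it falls from 125.

V* ≈ 98.5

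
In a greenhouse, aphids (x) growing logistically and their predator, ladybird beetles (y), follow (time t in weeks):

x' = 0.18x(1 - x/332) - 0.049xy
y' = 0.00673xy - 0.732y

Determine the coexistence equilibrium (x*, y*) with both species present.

From dy/dt = 0 with y > 0: 0.00673x* = 0.732, so x* = 109.
Substitute into dx/dt = 0: 0.18(1 - 109/332) = 0.049y*.
The bracket is 0.672, giving y* = 0.121/0.049 = 2.47.

x* ≈ 109, y* ≈ 2.47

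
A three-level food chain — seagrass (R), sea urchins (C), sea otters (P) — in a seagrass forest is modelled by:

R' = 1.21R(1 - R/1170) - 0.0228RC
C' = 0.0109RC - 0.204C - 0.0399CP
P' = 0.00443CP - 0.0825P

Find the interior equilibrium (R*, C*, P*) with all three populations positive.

R* ≈ 759, C* ≈ 18.6, P* ≈ 202

From dP/dt = 0: 0.00443C* = 0.0825, so C* = 18.6.
From dR/dt = 0: 1.21(1 - R*/1170) = 0.0228·18.6, giving R* = 1170·(1 - 0.351) = 759.
From dC/dt = 0: 0.0109·759 - 0.204 = 0.0399P*, so P* = 8.07/0.0399 = 202.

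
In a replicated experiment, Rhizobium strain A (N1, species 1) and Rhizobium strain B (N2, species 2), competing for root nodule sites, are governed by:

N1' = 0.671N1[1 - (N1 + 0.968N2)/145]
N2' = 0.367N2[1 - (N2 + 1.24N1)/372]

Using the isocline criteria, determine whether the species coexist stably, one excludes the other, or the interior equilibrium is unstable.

species 2 excludes species 1

Compare the nullcline intercepts: K1/α12 = 145/0.968 = 150 < K2 = 372; K2/α21 = 372/1.24 = 300 > K1 = 145.
Since the inequalities point opposite ways, species 2 can invade but species 1 cannot.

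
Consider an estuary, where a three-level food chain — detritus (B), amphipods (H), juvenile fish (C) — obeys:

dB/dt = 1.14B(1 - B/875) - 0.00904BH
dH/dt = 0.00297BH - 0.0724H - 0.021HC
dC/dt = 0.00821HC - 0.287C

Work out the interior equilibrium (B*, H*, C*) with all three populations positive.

B* ≈ 632, H* ≈ 35, C* ≈ 86

From dC/dt = 0: 0.00821H* = 0.287, so H* = 35.
From dB/dt = 0: 1.14(1 - B*/875) = 0.00904·35, giving B* = 875·(1 - 0.277) = 632.
From dH/dt = 0: 0.00297·632 - 0.0724 = 0.021C*, so C* = 1.81/0.021 = 86.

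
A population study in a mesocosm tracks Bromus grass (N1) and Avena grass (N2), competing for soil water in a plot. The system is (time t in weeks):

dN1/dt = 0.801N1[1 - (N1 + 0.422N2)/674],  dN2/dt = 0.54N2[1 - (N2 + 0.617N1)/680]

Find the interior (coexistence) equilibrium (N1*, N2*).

Setting both brackets to zero gives the nullclines N1 + 0.422N2 = 674 and 0.617N1 + N2 = 680.
Substituting N2 = 680 - 0.617N1 into the first: N1(1 - 0.422·0.617) = 674 - 0.422·680.
So N1* = 387/0.74 = 523, and then N2* = 680 - 0.617·523 = 357.

N1* ≈ 523, N2* ≈ 357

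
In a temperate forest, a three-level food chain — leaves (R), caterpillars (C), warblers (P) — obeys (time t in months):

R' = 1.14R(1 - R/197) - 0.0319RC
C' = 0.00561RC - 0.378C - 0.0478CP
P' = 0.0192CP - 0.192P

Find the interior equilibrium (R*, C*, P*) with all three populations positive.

From dP/dt = 0: 0.0192C* = 0.192, so C* = 10.
From dR/dt = 0: 1.14(1 - R*/197) = 0.0319·10, giving R* = 197·(1 - 0.28) = 142.
From dC/dt = 0: 0.00561·142 - 0.378 = 0.0478P*, so P* = 0.418/0.0478 = 8.74.

R* ≈ 142, C* ≈ 10, P* ≈ 8.74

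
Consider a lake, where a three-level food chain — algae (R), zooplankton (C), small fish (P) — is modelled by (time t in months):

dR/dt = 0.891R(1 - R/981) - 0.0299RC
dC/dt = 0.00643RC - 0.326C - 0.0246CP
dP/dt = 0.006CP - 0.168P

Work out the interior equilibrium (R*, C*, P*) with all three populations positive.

From dP/dt = 0: 0.006C* = 0.168, so C* = 28.
From dR/dt = 0: 0.891(1 - R*/981) = 0.0299·28, giving R* = 981·(1 - 0.94) = 59.2.
From dC/dt = 0: 0.00643·59.2 - 0.326 = 0.0246P*, so P* = 0.0549/0.0246 = 2.23.

R* ≈ 59.2, C* ≈ 28, P* ≈ 2.23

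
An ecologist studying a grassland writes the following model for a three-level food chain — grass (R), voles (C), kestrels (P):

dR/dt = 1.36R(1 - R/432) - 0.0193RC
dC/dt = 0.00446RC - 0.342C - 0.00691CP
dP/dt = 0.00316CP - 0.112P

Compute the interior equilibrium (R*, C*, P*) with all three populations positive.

R* ≈ 215, C* ≈ 35.4, P* ≈ 89.1

From dP/dt = 0: 0.00316C* = 0.112, so C* = 35.4.
From dR/dt = 0: 1.36(1 - R*/432) = 0.0193·35.4, giving R* = 432·(1 - 0.503) = 215.
From dC/dt = 0: 0.00446·215 - 0.342 = 0.00691P*, so P* = 0.616/0.00691 = 89.1.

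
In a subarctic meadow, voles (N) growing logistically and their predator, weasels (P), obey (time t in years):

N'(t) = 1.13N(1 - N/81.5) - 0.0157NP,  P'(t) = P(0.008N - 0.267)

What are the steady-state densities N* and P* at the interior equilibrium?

From dP/dt = 0 with P > 0: 0.008N* = 0.267, so N* = 33.4.
Substitute into dN/dt = 0: 1.13(1 - 33.4/81.5) = 0.0157P*.
The bracket is 0.59, giving P* = 0.667/0.0157 = 42.5.

N* ≈ 33.4, P* ≈ 42.5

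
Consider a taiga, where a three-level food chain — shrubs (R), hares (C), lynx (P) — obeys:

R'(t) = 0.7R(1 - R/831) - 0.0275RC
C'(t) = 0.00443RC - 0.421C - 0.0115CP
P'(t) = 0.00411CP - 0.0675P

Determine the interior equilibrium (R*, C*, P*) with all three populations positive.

R* ≈ 295, C* ≈ 16.4, P* ≈ 77

From dP/dt = 0: 0.00411C* = 0.0675, so C* = 16.4.
From dR/dt = 0: 0.7(1 - R*/831) = 0.0275·16.4, giving R* = 831·(1 - 0.645) = 295.
From dC/dt = 0: 0.00443·295 - 0.421 = 0.0115P*, so P* = 0.885/0.0115 = 77.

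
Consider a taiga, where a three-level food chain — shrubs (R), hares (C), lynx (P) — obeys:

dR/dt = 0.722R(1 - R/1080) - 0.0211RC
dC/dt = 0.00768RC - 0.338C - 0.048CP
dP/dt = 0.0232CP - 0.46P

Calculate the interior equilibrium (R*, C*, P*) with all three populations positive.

From dP/dt = 0: 0.0232C* = 0.46, so C* = 19.8.
From dR/dt = 0: 0.722(1 - R*/1080) = 0.0211·19.8, giving R* = 1080·(1 - 0.579) = 454.
From dC/dt = 0: 0.00768·454 - 0.338 = 0.048P*, so P* = 3.15/0.048 = 65.6.

R* ≈ 454, C* ≈ 19.8, P* ≈ 65.6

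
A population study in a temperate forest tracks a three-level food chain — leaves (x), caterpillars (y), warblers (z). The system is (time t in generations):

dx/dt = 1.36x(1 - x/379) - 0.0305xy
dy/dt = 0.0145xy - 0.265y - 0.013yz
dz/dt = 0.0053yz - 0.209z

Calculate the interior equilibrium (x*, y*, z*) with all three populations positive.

x* ≈ 43.8, y* ≈ 39.4, z* ≈ 28.5

From dz/dt = 0: 0.0053y* = 0.209, so y* = 39.4.
From dx/dt = 0: 1.36(1 - x*/379) = 0.0305·39.4, giving x* = 379·(1 - 0.884) = 43.8.
From dy/dt = 0: 0.0145·43.8 - 0.265 = 0.013z*, so z* = 0.37/0.013 = 28.5.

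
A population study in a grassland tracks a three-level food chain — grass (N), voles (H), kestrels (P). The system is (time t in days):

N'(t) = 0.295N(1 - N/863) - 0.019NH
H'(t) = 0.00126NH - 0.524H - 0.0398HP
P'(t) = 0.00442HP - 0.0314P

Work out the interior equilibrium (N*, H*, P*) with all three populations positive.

N* ≈ 468, H* ≈ 7.1, P* ≈ 1.65

From dP/dt = 0: 0.00442H* = 0.0314, so H* = 7.1.
From dN/dt = 0: 0.295(1 - N*/863) = 0.019·7.1, giving N* = 863·(1 - 0.458) = 468.
From dH/dt = 0: 0.00126·468 - 0.524 = 0.0398P*, so P* = 0.0658/0.0398 = 1.65.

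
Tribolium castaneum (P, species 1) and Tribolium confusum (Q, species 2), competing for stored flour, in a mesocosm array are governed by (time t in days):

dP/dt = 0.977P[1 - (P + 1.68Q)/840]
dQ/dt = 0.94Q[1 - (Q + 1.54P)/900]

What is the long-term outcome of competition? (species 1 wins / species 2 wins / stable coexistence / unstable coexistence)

unstable coexistence (outcome depends on initial conditions)

Compare the nullcline intercepts: K1/α12 = 840/1.68 = 500 < K2 = 900; K2/α21 = 900/1.54 = 584 < K1 = 840.
Since both are reversed, neither can invade when rare; the interior point is a saddle.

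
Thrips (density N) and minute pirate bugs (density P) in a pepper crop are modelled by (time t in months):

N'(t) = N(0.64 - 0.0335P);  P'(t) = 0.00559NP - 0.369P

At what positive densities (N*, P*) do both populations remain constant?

N* ≈ 66, P* ≈ 19.1

Set dP/dt = 0 with P > 0: 0.00559N - 0.369 = 0, so N* = 0.369/0.00559 = 66.
Set dN/dt = 0 with N > 0: 0.64 - 0.0335P = 0, so P* = 0.64/0.0335 = 19.1.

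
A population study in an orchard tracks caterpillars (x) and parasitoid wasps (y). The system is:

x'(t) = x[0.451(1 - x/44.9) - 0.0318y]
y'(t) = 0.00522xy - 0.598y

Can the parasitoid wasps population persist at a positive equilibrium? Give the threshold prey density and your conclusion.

Threshold x = 115; K < 115, so no, the predator goes extinct.

The predator equation gives dy/dt > 0 only when x > 0.598/0.00522 = 115.
Without the predator, x → K = 44.9. Since 44.9 < 115, the predator cannot invade.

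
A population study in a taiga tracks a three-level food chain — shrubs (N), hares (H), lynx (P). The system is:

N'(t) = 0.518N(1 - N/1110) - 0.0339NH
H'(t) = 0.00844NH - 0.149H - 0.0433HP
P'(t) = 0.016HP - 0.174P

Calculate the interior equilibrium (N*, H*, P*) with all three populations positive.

N* ≈ 320, H* ≈ 10.9, P* ≈ 58.9

From dP/dt = 0: 0.016H* = 0.174, so H* = 10.9.
From dN/dt = 0: 0.518(1 - N*/1110) = 0.0339·10.9, giving N* = 1110·(1 - 0.712) = 320.
From dH/dt = 0: 0.00844·320 - 0.149 = 0.0433P*, so P* = 2.55/0.0433 = 58.9.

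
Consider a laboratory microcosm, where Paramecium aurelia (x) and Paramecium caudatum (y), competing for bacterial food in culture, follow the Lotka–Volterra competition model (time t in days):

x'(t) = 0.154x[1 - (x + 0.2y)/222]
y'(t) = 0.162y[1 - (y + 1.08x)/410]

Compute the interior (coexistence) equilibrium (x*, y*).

x* ≈ 179, y* ≈ 217

Setting both brackets to zero gives the nullclines x + 0.2y = 222 and 1.08x + y = 410.
Substituting y = 410 - 1.08x into the first: x(1 - 0.2·1.08) = 222 - 0.2·410.
So x* = 140/0.784 = 179, and then y* = 410 - 1.08·179 = 217.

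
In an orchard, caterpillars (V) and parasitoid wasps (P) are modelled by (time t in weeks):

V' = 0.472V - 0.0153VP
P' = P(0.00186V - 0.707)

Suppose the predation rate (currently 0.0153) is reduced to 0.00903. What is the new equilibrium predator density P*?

At the interior fixed point, setting dV/dt = 0 with V > 0 fixes P* = (prey growth rate)/(VP coefficient) — independent of the other coefficients.
With the change, P* = 0.472/0.00903 = 52.3; it rises from 30.8.

P* ≈ 52.3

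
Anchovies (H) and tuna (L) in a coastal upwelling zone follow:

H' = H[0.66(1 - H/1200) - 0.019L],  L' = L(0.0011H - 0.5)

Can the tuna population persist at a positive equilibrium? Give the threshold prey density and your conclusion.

Threshold H = 455; K > 455, so yes, the predator persists.

The predator equation gives dL/dt > 0 only when H > 0.5/0.0011 = 455.
Without the predator, H → K = 1200. Since 1200 > 455, the predator can invade and persist.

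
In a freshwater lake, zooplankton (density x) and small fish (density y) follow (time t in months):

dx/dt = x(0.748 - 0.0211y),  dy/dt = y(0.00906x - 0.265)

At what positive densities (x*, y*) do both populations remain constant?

Set dy/dt = 0 with y > 0: 0.00906x - 0.265 = 0, so x* = 0.265/0.00906 = 29.2.
Set dx/dt = 0 with x > 0: 0.748 - 0.0211y = 0, so y* = 0.748/0.0211 = 35.5.

x* ≈ 29.2, y* ≈ 35.5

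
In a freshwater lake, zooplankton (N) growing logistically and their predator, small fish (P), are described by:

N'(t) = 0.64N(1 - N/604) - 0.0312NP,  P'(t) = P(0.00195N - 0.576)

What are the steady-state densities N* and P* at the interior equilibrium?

N* ≈ 295, P* ≈ 10.5

From dP/dt = 0 with P > 0: 0.00195N* = 0.576, so N* = 295.
Substitute into dN/dt = 0: 0.64(1 - 295/604) = 0.0312P*.
The bracket is 0.511, giving P* = 0.327/0.0312 = 10.5.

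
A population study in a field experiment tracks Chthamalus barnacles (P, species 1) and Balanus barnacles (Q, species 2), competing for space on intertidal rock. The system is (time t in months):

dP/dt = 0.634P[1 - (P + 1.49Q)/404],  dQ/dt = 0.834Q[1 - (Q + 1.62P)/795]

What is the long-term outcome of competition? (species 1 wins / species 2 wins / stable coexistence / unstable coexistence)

Compare the nullcline intercepts: K1/α12 = 404/1.49 = 271 < K2 = 795; K2/α21 = 795/1.62 = 491 > K1 = 404.
Since the inequalities point opposite ways, species 2 can invade but species 1 cannot.

species 2 excludes species 1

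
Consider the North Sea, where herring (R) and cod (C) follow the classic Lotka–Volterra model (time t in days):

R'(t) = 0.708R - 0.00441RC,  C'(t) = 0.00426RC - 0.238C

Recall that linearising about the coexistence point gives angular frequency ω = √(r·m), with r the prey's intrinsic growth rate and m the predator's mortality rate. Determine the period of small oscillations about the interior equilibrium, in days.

T ≈ 15.3 days

Here r = 0.708 and m = 0.238, so r·m = 0.169.
ω = √0.169 = 0.41 per day, hence T = 2π/ω ≈ 15.3 days.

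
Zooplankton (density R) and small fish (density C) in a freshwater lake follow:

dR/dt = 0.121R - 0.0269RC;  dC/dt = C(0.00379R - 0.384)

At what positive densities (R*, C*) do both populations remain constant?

R* ≈ 101, C* ≈ 4.5

Set dC/dt = 0 with C > 0: 0.00379R - 0.384 = 0, so R* = 0.384/0.00379 = 101.
Set dR/dt = 0 with R > 0: 0.121 - 0.0269C = 0, so C* = 0.121/0.0269 = 4.5.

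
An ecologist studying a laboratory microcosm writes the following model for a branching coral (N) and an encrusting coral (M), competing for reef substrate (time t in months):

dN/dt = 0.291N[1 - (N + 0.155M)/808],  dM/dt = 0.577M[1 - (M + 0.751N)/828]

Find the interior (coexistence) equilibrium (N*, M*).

N* ≈ 769, M* ≈ 250

Setting both brackets to zero gives the nullclines N + 0.155M = 808 and 0.751N + M = 828.
Substituting M = 828 - 0.751N into the first: N(1 - 0.155·0.751) = 808 - 0.155·828.
So N* = 680/0.884 = 769, and then M* = 828 - 0.751·769 = 250.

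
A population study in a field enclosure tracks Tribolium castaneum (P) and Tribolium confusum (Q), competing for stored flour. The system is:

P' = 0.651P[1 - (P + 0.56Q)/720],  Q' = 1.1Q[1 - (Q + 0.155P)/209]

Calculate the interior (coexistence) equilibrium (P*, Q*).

P* ≈ 660, Q* ≈ 107

Setting both brackets to zero gives the nullclines P + 0.56Q = 720 and 0.155P + Q = 209.
Substituting Q = 209 - 0.155P into the first: P(1 - 0.56·0.155) = 720 - 0.56·209.
So P* = 603/0.913 = 660, and then Q* = 209 - 0.155·660 = 107.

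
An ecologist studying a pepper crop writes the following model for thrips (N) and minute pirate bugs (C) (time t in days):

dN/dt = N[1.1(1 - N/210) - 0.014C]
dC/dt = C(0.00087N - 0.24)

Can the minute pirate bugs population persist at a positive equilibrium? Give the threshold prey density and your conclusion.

Threshold N = 276; K < 276, so no, the predator goes extinct.

The predator equation gives dC/dt > 0 only when N > 0.24/0.00087 = 276.
Without the predator, N → K = 210. Since 210 < 276, the predator cannot invade.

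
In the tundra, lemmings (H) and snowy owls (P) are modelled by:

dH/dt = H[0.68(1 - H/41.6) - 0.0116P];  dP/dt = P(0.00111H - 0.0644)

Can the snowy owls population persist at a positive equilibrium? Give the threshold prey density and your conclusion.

Threshold H = 58; K < 58, so no, the predator goes extinct.

The predator equation gives dP/dt > 0 only when H > 0.0644/0.00111 = 58.
Without the predator, H → K = 41.6. Since 41.6 < 58, the predator cannot invade.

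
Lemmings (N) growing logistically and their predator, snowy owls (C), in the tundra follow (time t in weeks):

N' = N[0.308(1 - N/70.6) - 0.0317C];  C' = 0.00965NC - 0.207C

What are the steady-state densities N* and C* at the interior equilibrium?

From dC/dt = 0 with C > 0: 0.00965N* = 0.207, so N* = 21.5.
Substitute into dN/dt = 0: 0.308(1 - 21.5/70.6) = 0.0317C*.
The bracket is 0.696, giving C* = 0.214/0.0317 = 6.76.

N* ≈ 21.5, C* ≈ 6.76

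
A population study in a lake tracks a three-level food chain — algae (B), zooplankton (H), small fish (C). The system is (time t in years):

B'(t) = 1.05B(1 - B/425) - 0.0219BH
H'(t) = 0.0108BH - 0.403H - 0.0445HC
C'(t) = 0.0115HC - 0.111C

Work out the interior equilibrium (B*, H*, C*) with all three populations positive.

From dC/dt = 0: 0.0115H* = 0.111, so H* = 9.65.
From dB/dt = 0: 1.05(1 - B*/425) = 0.0219·9.65, giving B* = 425·(1 - 0.201) = 339.
From dH/dt = 0: 0.0108·339 - 0.403 = 0.0445C*, so C* = 3.26/0.0445 = 73.3.

B* ≈ 339, H* ≈ 9.65, C* ≈ 73.3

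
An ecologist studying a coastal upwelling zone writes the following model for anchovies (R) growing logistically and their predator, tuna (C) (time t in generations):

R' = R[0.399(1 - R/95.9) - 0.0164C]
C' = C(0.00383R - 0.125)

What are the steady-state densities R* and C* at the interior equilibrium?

From dC/dt = 0 with C > 0: 0.00383R* = 0.125, so R* = 32.6.
Substitute into dR/dt = 0: 0.399(1 - 32.6/95.9) = 0.0164C*.
The bracket is 0.66, giving C* = 0.263/0.0164 = 16.

R* ≈ 32.6, C* ≈ 16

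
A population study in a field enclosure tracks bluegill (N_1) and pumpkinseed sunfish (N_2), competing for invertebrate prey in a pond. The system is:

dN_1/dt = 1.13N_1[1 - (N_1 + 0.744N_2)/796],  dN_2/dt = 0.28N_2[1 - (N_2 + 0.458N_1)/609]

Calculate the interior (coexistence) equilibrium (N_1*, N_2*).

N_1* ≈ 520, N_2* ≈ 371

Setting both brackets to zero gives the nullclines N_1 + 0.744N_2 = 796 and 0.458N_1 + N_2 = 609.
Substituting N_2 = 609 - 0.458N_1 into the first: N_1(1 - 0.744·0.458) = 796 - 0.744·609.
So N_1* = 343/0.659 = 520, and then N_2* = 609 - 0.458·520 = 371.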